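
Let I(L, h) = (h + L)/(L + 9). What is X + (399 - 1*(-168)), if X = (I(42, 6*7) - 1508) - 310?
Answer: -21239/17 ≈ -1249.4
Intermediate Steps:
I(L, h) = (L + h)/(9 + L)
X = -30878/17 (X = ((42 + 6*7)/(9 + 42) - 1508) - 310 = ((42 + 42)/51 - 1508) - 310 = ((1/51)*84 - 1508) - 310 = (28/17 - 1508) - 310 = -25608/17 - 310 = -30878/17 ≈ -1816.4)
X + (399 - 1*(-168)) = -30878/17 + (399 - 1*(-168)) = -30878/17 + (399 + 168) = -30878/17 + 567 = -21239/17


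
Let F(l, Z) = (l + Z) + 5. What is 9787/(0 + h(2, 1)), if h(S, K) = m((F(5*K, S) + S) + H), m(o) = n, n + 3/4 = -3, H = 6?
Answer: -39148/15 ≈ -2609.9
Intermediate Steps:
F(l, Z) = 5 + Z + l (F(l, Z) = (Z + l) + 5 = 5 + Z + l)
n = -15/4 (n = -¾ - 3 = -15/4 ≈ -3.7500)
m(o) = -15/4
h(S, K) = -15/4
9787/(0 + h(2, 1)) = 9787/(0 - 15/4) = 9787/(-15/4) = 9787*(-4/15) = -39148/15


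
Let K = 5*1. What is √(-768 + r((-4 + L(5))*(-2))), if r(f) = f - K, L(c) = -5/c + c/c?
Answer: 3*I*√85 ≈ 27.659*I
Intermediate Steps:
K = 5
L(c) = 1 - 5/c (L(c) = -5/c + 1 = 1 - 5/c)
r(f) = -5 + f (r(f) = f - 1*5 = f - 5 = -5 + f)
√(-768 + r((-4 + L(5))*(-2))) = √(-768 + (-5 + (-4 + (-5 + 5)/5)*(-2))) = √(-768 + (-5 + (-4 + (⅕)*0)*(-2))) = √(-768 + (-5 + (-4 + 0)*(-2))) = √(-768 + (-5 - 4*(-2))) = √(-768 + (-5 + 8)) = √(-768 + 3) = √(-765) = 3*I*√85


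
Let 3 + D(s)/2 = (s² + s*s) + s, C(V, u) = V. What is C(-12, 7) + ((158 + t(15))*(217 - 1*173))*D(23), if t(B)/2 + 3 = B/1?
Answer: 17265236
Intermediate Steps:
t(B) = -6 + 2*B (t(B) = -6 + 2*(B/1) = -6 + 2*(B*1) = -6 + 2*B)
D(s) = -6 + 2*s + 4*s² (D(s) = -6 + 2*((s² + s*s) + s) = -6 + 2*((s² + s²) + s) = -6 + 2*(2*s² + s) = -6 + 2*(s + 2*s²) = -6 + (2*s + 4*s²) = -6 + 2*s + 4*s²)
C(-12, 7) + ((158 + t(15))*(217 - 1*173))*D(23) = -12 + ((158 + (-6 + 2*15))*(217 - 1*173))*(-6 + 2*23 + 4*23²) = -12 + ((158 + (-6 + 30))*(217 - 173))*(-6 + 46 + 4*529) = -12 + ((158 + 24)*44)*(-6 + 46 + 2116) = -12 + (182*44)*2156 = -12 + 8008*2156 = -12 + 17265248 = 17265236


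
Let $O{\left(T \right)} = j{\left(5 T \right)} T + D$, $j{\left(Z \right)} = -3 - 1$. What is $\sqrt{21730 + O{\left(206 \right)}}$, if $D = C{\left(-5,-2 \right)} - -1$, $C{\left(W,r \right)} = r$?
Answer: $\sqrt{20905} \approx 144.59$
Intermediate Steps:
$j{\left(Z \right)} = -4$ ($j{\left(Z \right)} = -3 - 1 = -4$)
$D = -1$ ($D = -2 - -1 = -2 + 1 = -1$)
$O{\left(T \right)} = -1 - 4 T$ ($O{\left(T \right)} = - 4 T - 1 = -1 - 4 T$)
$\sqrt{21730 + O{\left(206 \right)}} = \sqrt{21730 - 825} = \sqrt{20905}$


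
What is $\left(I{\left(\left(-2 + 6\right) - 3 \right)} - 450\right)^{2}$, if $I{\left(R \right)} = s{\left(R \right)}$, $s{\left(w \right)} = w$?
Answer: $201601$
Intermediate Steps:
$I{\left(R \right)} = R$
$\left(I{\left(\left(-2 + 6\right) - 3 \right)} - 450\right)^{2} = \left(\left(\left(-2 + 6\right) - 3\right) - 450\right)^{2} = \left(\left(4 - 3\right) - 450\right)^{2} = \left(1 - 450\right)^{2} = \left(-449\right)^{2} = 201601$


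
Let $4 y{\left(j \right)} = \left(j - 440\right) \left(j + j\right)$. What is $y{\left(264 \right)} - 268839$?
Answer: $-292071$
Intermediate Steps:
$y{\left(j \right)} = \frac{j \left(-440 + j\right)}{2}$ ($y{\left(j \right)} = \frac{\left(j - 440\right) \left(j + j\right)}{4} = \frac{\left(-440 + j\right) 2 j}{4} = \frac{2 j \left(-440 + j\right)}{4} = \frac{j \left(-440 + j\right)}{2}$)
$y{\left(264 \right)} - 268839 = \frac{1}{2} \cdot 264 \left(-440 + 264\right) - 268839 = \frac{1}{2} \cdot 264 \left(-176\right) - 268839 = -23232 - 268839 = -292071$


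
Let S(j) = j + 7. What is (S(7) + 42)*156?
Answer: 8736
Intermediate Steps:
S(j) = 7 + j
(S(7) + 42)*156 = ((7 + 7) + 42)*156 = (14 + 42)*156 = 56*156 = 8736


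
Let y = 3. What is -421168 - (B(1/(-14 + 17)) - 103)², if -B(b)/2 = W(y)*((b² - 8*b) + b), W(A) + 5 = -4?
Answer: -441617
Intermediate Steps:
W(A) = -9 (W(A) = -5 - 4 = -9)
B(b) = -126*b + 18*b² (B(b) = -(-18)*((b² - 8*b) + b) = -(-18)*(b² - 7*b) = -2*(-9*b² + 63*b) = -126*b + 18*b²)
-421168 - (B(1/(-14 + 17)) - 103)² = -421168 - (18*(-7 + 1/(-14 + 17))/(-14 + 17) - 103)² = -421168 - (18*(-7 + 1/3)/3 - 103)² = -421168 - (18*(⅓)*(-7 + ⅓) - 103)² = -421168 - (18*(⅓)*(-20/3) - 103)² = -421168 - (-40 - 103)² = -421168 - 1*(-143)² = -421168 - 1*20449 = -421168 - 20449 = -441617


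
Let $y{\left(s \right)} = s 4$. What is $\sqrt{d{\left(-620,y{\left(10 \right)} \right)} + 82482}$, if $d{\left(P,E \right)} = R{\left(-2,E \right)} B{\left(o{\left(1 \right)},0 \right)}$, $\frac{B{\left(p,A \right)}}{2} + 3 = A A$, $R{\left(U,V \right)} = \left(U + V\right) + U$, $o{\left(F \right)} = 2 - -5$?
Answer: $\sqrt{82266} \approx 286.82$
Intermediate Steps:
$o{\left(F \right)} = 7$ ($o{\left(F \right)} = 2 + 5 = 7$)
$y{\left(s \right)} = 4 s$
$R{\left(U,V \right)} = V + 2 U$
$B{\left(p,A \right)} = -6 + 2 A^{2}$ ($B{\left(p,A \right)} = -6 + 2 A A = -6 + 2 A^{2}$)
$d{\left(P,E \right)} = 24 - 6 E$ ($d{\left(P,E \right)} = \left(E + 2 \left(-2\right)\right) \left(-6 + 2 \cdot 0^{2}\right) = \left(E - 4\right) \left(-6 + 2 \cdot 0\right) = \left(-4 + E\right) \left(-6 + 0\right) = \left(-4 + E\right) \left(-6\right) = 24 - 6 E$)
$\sqrt{d{\left(-620,y{\left(10 \right)} \right)} + 82482} = \sqrt{\left(24 - 6 \cdot 4 \cdot 10\right) + 82482} = \sqrt{\left(24 - 240\right) + 82482} = \sqrt{-216 + 82482} = \sqrt{82266}$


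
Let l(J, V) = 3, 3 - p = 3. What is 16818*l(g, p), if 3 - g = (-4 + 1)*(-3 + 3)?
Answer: 50454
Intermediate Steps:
p = 0 (p = 3 - 1*3 = 3 - 3 = 0)
g = 3 (g = 3 - (-4 + 1)*(-3 + 3) = 3 - (-3)*0 = 3 - 1*0 = 3 + 0 = 3)
16818*l(g, p) = 16818*3 = 50454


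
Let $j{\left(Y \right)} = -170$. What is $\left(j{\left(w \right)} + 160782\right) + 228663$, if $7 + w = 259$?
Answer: $389275$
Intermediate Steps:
$w = 252$ ($w = -7 + 259 = 252$)
$\left(j{\left(w \right)} + 160782\right) + 228663 = \left(-170 + 160782\right) + 228663 = 160612 + 228663 = 389275$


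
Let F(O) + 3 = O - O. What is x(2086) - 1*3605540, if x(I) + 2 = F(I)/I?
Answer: -7521160615/2086 ≈ -3.6055e+6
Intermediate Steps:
F(O) = -3 (F(O) = -3 + (O - O) = -3 + 0 = -3)
x(I) = -2 - 3/I
x(2086) - 1*3605540 = (-2 - 3/2086) - 1*3605540 = (-2 - 3*1/2086) - 3605540 = (-2 - 3/2086) - 3605540 = -4175/2086 - 3605540 = -7521160615/2086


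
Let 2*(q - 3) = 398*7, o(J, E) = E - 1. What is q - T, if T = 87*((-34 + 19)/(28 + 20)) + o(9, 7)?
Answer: 22675/16 ≈ 1417.2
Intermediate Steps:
o(J, E) = -1 + E
T = -339/16 (T = 87*((-34 + 19)/(28 + 20)) + (-1 + 7) = 87*(-15/48) + 6 = 87*(-15*1/48) + 6 = 87*(-5/16) + 6 = -435/16 + 6 = -339/16 ≈ -21.188)
q = 1396 (q = 3 + (398*7)/2 = 3 + (1/2)*2786 = 3 + 1393 = 1396)
q - T = 1396 - 1*(-339/16) = 1396 + 339/16 = 22675/16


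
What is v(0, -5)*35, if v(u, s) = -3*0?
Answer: 0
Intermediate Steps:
v(u, s) = 0
v(0, -5)*35 = 0*35 = 0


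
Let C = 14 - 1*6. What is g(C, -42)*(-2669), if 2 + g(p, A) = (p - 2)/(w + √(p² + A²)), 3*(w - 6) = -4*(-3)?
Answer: 782017/144 - 2669*√457/144 ≈ 5034.4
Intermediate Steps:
C = 8 (C = 14 - 6 = 8)
w = 10 (w = 6 + (-4*(-3))/3 = 6 + (⅓)*12 = 6 + 4 = 10)
g(p, A) = -2 + (-2 + p)/(10 + √(A² + p²)) (g(p, A) = -2 + (p - 2)/(10 + √(p² + A²)) = -2 + (-2 + p)/(10 + √(A² + p²)))
g(C, -42)*(-2669) = ((-22 + 8 - 2*√((-42)² + 8²))/(10 + √((-42)² + 8²)))*(-2669) = ((-22 + 8 - 2*√(1764 + 64))/(10 + √(1764 + 64)))*(-2669) = ((-22 + 8 - 4*√457)/(10 + √1828))*(-2669) = ((-22 + 8 - 4*√457)/(10 + 2*√457))*(-2669) = ((-14 - 4*√457)/(10 + 2*√457))*(-2669) = -2669*(-14 - 4*√457)/(10 + 2*√457)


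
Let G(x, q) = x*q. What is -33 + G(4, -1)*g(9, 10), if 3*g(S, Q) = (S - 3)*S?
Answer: -105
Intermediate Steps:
G(x, q) = q*x
g(S, Q) = S*(-3 + S)/3 (g(S, Q) = ((S - 3)*S)/3 = ((-3 + S)*S)/3 = (S*(-3 + S))/3 = S*(-3 + S)/3)
-33 + G(4, -1)*g(9, 10) = -33 + (-1*4)*((1/3)*9*(-3 + 9)) = -33 - 4*9*6/3 = -33 - 4*18 = -33 - 72 = -105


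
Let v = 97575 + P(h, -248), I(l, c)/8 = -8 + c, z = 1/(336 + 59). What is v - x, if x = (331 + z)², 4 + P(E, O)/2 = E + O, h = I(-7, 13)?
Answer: -1936531741/156025 ≈ -12412.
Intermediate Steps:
z = 1/395 ≈ 0.0025316
I(l, c) = -64 + 8*c (I(l, c) = 8*(-8 + c) = -64 + 8*c)
h = 40 (h = -64 + 8*13 = -64 + 104 = 40)
P(E, O) = -8 + 2*E + 2*O (P(E, O) = -8 + 2*(E + O) = -8 + (2*E + 2*O) = -8 + 2*E + 2*O)
x = 17094516516/156025 (x = (331 + 1/395)² = (130746/395)² = 17094516516/156025 ≈ 1.0956e+5)
v = 97151 (v = 97575 + (-8 + 2*40 + 2*(-248)) = 97575 + (-8 + 80 - 496) = 97575 - 424 = 97151)
v - x = 97151 - 1*17094516516/156025 = 97151 - 17094516516/156025 = -1936531741/156025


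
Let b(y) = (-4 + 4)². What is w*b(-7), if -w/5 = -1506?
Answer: 0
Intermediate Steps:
w = 7530 (w = -5*(-1506) = 7530)
b(y) = 0 (b(y) = 0² = 0)
w*b(-7) = 7530*0 = 0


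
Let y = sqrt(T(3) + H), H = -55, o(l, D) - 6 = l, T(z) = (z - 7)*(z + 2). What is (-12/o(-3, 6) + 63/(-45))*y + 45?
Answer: 45 - 27*I*sqrt(3) ≈ 45.0 - 46.765*I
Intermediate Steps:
T(z) = (-7 + z)*(2 + z)
o(l, D) = 6 + l
y = 5*I*sqrt(3) (y = sqrt((-14 + 3**2 - 5*3) - 55) = sqrt((-14 + 9 - 15) - 55) = sqrt(-20 - 55) = sqrt(-75) = 5*I*sqrt(3) ≈ 8.6602*I)
(-12/o(-3, 6) + 63/(-45))*y + 45 = (-12/(6 - 3) + 63/(-45))*(5*I*sqrt(3)) + 45 = (-12/3 + 63*(-1/45))*(5*I*sqrt(3)) + 45 = (-12*1/3 - 7/5)*(5*I*sqrt(3)) + 45 = (-4 - 7/5)*(5*I*sqrt(3)) + 45 = -27*I*sqrt(3) + 45 = 45 - 27*I*sqrt(3)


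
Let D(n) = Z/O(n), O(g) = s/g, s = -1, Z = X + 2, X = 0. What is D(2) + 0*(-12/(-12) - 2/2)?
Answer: -4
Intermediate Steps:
Z = 2 (Z = 0 + 2 = 2)
O(g) = -1/g
D(n) = -2*n (D(n) = 2/((-1/n)) = 2*(-n) = -2*n)
D(2) + 0*(-12/(-12) - 2/2) = -2*2 + 0*(-12/(-12) - 2/2) = -4 + 0*(-12*(-1/12) - 2*½) = -4 + 0*(1 - 1) = -4 + 0*0 = -4 + 0 = -4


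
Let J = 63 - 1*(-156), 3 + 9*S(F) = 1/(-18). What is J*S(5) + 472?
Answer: 21473/54 ≈ 397.65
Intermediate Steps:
S(F) = -55/162 (S(F) = -1/3 + (1/9)/(-18) = -1/3 + (1/9)*(-1/18) = -1/3 - 1/162 = -55/162)
J = 219 (J = 63 + 156 = 219)
J*S(5) + 472 = 219*(-55/162) + 472 = -4015/54 + 472 = 21473/54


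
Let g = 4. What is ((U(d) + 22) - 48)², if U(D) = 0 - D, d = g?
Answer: 900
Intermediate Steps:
d = 4
U(D) = -D
((U(d) + 22) - 48)² = ((-1*4 + 22) - 48)² = ((-4 + 22) - 48)² = (18 - 48)² = (-30)² = 900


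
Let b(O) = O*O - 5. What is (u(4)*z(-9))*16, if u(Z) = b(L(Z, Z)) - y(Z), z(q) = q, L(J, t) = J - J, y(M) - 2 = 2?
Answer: 1296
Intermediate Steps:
y(M) = 4 (y(M) = 2 + 2 = 4)
L(J, t) = 0
b(O) = -5 + O² (b(O) = O² - 5 = -5 + O²)
u(Z) = -9 (u(Z) = (-5 + 0²) - 1*4 = (-5 + 0) - 4 = -5 - 4 = -9)
(u(4)*z(-9))*16 = -9*(-9)*16 = 81*16 = 1296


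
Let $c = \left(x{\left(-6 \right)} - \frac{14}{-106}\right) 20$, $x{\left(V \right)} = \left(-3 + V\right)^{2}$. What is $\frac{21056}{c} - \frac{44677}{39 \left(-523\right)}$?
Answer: $\frac{1662788831}{109633875} \approx 15.167$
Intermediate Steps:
$c = \frac{86000}{53}$ ($c = \left(\left(-3 - 6\right)^{2} - \frac{14}{-106}\right) 20 = \left(\left(-9\right)^{2} - - \frac{7}{53}\right) 20 = \left(81 + \frac{7}{53}\right) 20 = \frac{4300}{53} \cdot 20 = \frac{86000}{53} \approx 1622.6$)
$\frac{21056}{c} - \frac{44677}{39 \left(-523\right)} = \frac{21056}{\frac{86000}{53}} - \frac{44677}{39 \left(-523\right)} = 21056 \cdot \frac{53}{86000} - \frac{44677}{-20397} = \frac{69748}{5375} - - \frac{44677}{20397} = \frac{69748}{5375} + \frac{44677}{20397} = \frac{1662788831}{109633875}$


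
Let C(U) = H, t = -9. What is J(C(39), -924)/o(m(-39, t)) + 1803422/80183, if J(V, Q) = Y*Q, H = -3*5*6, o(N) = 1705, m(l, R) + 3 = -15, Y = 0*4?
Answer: 1803422/80183 ≈ 22.491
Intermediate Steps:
Y = 0
m(l, R) = -18 (m(l, R) = -3 - 15 = -18)
H = -90 (H = -15*6 = -90)
C(U) = -90
J(V, Q) = 0 (J(V, Q) = 0*Q = 0)
J(C(39), -924)/o(m(-39, t)) + 1803422/80183 = 0/1705 + 1803422/80183 = 0*(1/1705) + 1803422*(1/80183) = 0 + 1803422/80183 = 1803422/80183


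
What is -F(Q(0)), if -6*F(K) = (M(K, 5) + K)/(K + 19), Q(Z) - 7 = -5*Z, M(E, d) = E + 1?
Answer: 5/52 ≈ 0.096154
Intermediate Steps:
M(E, d) = 1 + E
Q(Z) = 7 - 5*Z
F(K) = -(1 + 2*K)/(6*(19 + K)) (F(K) = -((1 + K) + K)/(6*(K + 19)) = -(1 + 2*K)/(6*(19 + K)))
-F(Q(0)) = -(-1 - 2*(7 - 5*0))/(6*(19 + (7 - 5*0))) = -(-1 - 2*(7 + 0))/(6*(19 + (7 + 0))) = -(-1 - 2*7)/(6*(19 + 7)) = -(-1 - 14)/(6*26) = -(-15)/(6*26) = -1*(-5/52) = 5/52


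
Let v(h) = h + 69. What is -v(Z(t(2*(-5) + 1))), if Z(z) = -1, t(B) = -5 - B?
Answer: -68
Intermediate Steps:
v(h) = 69 + h
-v(Z(t(2*(-5) + 1))) = -(69 - 1) = -1*68 = -68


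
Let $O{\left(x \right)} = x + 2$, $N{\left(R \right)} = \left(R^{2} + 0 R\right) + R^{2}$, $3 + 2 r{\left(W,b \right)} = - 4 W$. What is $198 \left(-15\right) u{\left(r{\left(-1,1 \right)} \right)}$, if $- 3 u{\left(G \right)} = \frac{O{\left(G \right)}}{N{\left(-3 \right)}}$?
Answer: $\frac{275}{2} \approx 137.5$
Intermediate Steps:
$r{\left(W,b \right)} = - \frac{3}{2} - 2 W$ ($r{\left(W,b \right)} = - \frac{3}{2} + \frac{\left(-4\right) W}{2} = - \frac{3}{2} - 2 W$)
$N{\left(R \right)} = 2 R^{2}$ ($N{\left(R \right)} = \left(R^{2} + 0\right) + R^{2} = R^{2} + R^{2} = 2 R^{2}$)
$O{\left(x \right)} = 2 + x$
$u{\left(G \right)} = - \frac{1}{27} - \frac{G}{54}$ ($u{\left(G \right)} = - \frac{\left(2 + G\right) \frac{1}{2 \left(-3\right)^{2}}}{3} = - \frac{\left(2 + G\right) \frac{1}{2 \cdot 9}}{3} = - \frac{\left(2 + G\right) \frac{1}{18}}{3} = - \frac{\frac{1}{9} + \frac{G}{18}}{3} = - \frac{1}{27} - \frac{G}{54}$)
$198 \left(-15\right) u{\left(r{\left(-1,1 \right)} \right)} = 198 \left(-15\right) \left(- \frac{1}{27} - \frac{- \frac{3}{2} - -2}{54}\right) = - 2970 \left(- \frac{1}{27} - \frac{- \frac{3}{2} + 2}{54}\right) = - 2970 \left(- \frac{1}{27} - \frac{1}{108}\right) = \left(-2970\right) \left(- \frac{5}{108}\right) = \frac{275}{2}$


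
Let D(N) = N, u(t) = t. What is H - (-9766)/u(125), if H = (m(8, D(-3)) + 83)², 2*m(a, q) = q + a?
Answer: 3694189/500 ≈ 7388.4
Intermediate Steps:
m(a, q) = a/2 + q/2 (m(a, q) = (q + a)/2 = (a + q)/2 = a/2 + q/2)
H = 29241/4 (H = (((½)*8 + (½)*(-3)) + 83)² = ((4 - 3/2) + 83)² = (5/2 + 83)² = (171/2)² = 29241/4 ≈ 7310.3)
H - (-9766)/u(125) = 29241/4 - (-9766)/125 = 29241/4 - 1*(-9766/125) = 29241/4 + 9766/125 = 3694189/500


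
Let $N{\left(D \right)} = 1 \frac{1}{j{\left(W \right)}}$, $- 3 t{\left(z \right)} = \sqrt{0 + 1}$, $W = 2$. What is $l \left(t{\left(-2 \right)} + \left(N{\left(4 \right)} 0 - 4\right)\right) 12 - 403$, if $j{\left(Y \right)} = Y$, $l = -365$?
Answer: $18577$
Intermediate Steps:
$t{\left(z \right)} = - \frac{1}{3}$ ($t{\left(z \right)} = - \frac{\sqrt{0 + 1}}{3} = - \frac{\sqrt{1}}{3} = \left(- \frac{1}{3}\right) 1 = - \frac{1}{3}$)
$N{\left(D \right)} = \frac{1}{2}$ ($N{\left(D \right)} = 1 \cdot \frac{1}{2} = \frac{1}{2}$)
$l \left(t{\left(-2 \right)} + \left(N{\left(4 \right)} 0 - 4\right)\right) 12 - 403 = - 365 \left(- \frac{1}{3} + \left(\frac{1}{2} \cdot 0 - 4\right)\right) 12 - 403 = - 365 \left(- \frac{1}{3} + \left(0 - 4\right)\right) 12 - 403 = - 365 \left(- \frac{1}{3} - 4\right) 12 - 403 = - 365 \left(\left(- \frac{13}{3}\right) 12\right) - 403 = \left(-365\right) \left(-52\right) - 403 = 18980 - 403 = 18577$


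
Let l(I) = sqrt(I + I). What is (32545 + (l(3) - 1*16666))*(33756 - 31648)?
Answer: 33472932 + 2108*sqrt(6) ≈ 3.3478e+7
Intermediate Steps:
l(I) = sqrt(2)*sqrt(I) (l(I) = sqrt(2*I) = sqrt(2)*sqrt(I))
(32545 + (l(3) - 1*16666))*(33756 - 31648) = (32545 + (sqrt(2)*sqrt(3) - 1*16666))*(33756 - 31648) = (32545 + (sqrt(6) - 16666))*2108 = (32545 + (-16666 + sqrt(6)))*2108 = (15879 + sqrt(6))*2108 = 33472932 + 2108*sqrt(6)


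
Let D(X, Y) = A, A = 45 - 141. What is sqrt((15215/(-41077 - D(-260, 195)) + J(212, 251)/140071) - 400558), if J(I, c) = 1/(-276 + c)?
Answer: 4*I*sqrt(20622789087339953575844341)/28701248255 ≈ 632.9*I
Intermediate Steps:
A = -96
D(X, Y) = -96
sqrt((15215/(-41077 - D(-260, 195)) + J(212, 251)/140071) - 400558) = sqrt((15215/(-41077 - 1*(-96)) + 1/((-276 + 251)*140071)) - 400558) = sqrt((15215/(-41077 + 96) + (1/140071)/(-25)) - 400558) = sqrt((15215/(-40981) - 1/25*1/140071) - 400558) = sqrt((15215*(-1/40981) - 1/3501775) - 400558) = sqrt((-15215/40981 - 1/3501775) - 400558) = sqrt(-53279547606/143506241275 - 400558) = sqrt(-57482626272179056/143506241275) = 4*I*sqrt(20622789087339953575844341)/28701248255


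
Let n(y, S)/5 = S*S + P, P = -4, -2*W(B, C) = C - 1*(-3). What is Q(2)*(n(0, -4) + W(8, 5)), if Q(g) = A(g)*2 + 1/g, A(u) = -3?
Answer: -308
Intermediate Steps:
W(B, C) = -3/2 - C/2 (W(B, C) = -(C - 1*(-3))/2 = -(C + 3)/2 = -(3 + C)/2 = -3/2 - C/2)
n(y, S) = -20 + 5*S² (n(y, S) = 5*(S*S - 4) = 5*(S² - 4) = 5*(-4 + S²) = -20 + 5*S²)
Q(g) = -6 + 1/g (Q(g) = -3*2 + 1/g = -6 + 1/g)
Q(2)*(n(0, -4) + W(8, 5)) = (-6 + 1/2)*((-20 + 5*(-4)²) + (-3/2 - ½*5)) = (-6 + ½)*((-20 + 5*16) + (-3/2 - 5/2)) = -11*((-20 + 80) - 4)/2 = -11*(60 - 4)/2 = -11/2*56 = -308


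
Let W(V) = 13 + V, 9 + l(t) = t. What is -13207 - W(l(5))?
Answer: -13216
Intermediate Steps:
l(t) = -9 + t
-13207 - W(l(5)) = -13207 - (13 + (-9 + 5)) = -13207 - (13 - 4) = -13207 - 1*9 = -13207 - 9 = -13216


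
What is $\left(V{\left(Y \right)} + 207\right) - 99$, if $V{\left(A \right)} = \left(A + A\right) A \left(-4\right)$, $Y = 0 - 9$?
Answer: $-540$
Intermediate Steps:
$Y = -9$ ($Y = 0 - 9 = -9$)
$V{\left(A \right)} = - 8 A^{2}$ ($V{\left(A \right)} = 2 A \left(- 4 A\right) = - 8 A^{2}$)
$\left(V{\left(Y \right)} + 207\right) - 99 = \left(- 8 \left(-9\right)^{2} + 207\right) - 99 = \left(\left(-8\right) 81 + 207\right) - 99 = \left(-648 + 207\right) - 99 = -441 - 99 = -540$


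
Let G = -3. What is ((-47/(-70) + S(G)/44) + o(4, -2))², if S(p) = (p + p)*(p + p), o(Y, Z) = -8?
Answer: 25130169/592900 ≈ 42.385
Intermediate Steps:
S(p) = 4*p² (S(p) = (2*p)*(2*p) = 4*p²)
((-47/(-70) + S(G)/44) + o(4, -2))² = ((-47/(-70) + (4*(-3)²)/44) - 8)² = ((-47*(-1/70) + (4*9)*(1/44)) - 8)² = ((47/70 + 36*(1/44)) - 8)² = ((47/70 + 9/11) - 8)² = (1147/770 - 8)² = (-5013/770)² = 25130169/592900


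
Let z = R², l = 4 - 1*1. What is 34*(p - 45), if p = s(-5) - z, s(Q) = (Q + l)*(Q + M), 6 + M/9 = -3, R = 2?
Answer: 4182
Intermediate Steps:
M = -81 (M = -54 + 9*(-3) = -54 - 27 = -81)
l = 3 (l = 4 - 1 = 3)
s(Q) = (-81 + Q)*(3 + Q) (s(Q) = (Q + 3)*(Q - 81) = (3 + Q)*(-81 + Q) = (-81 + Q)*(3 + Q))
z = 4 (z = 2² = 4)
p = 168 (p = (-243 + (-5)² - 78*(-5)) - 1*4 = (-243 + 25 + 390) - 4 = 172 - 4 = 168)
34*(p - 45) = 34*(168 - 45) = 34*123 = 4182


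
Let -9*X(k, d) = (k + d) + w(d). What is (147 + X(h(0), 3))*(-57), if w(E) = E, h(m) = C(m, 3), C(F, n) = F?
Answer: -8341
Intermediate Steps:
h(m) = m
X(k, d) = -2*d/9 - k/9 (X(k, d) = -((k + d) + d)/9 = -((d + k) + d)/9 = -(k + 2*d)/9 = -2*d/9 - k/9)
(147 + X(h(0), 3))*(-57) = (147 + (-2/9*3 - 1/9*0))*(-57) = (147 + (-2/3 + 0))*(-57) = (147 - 2/3)*(-57) = (439/3)*(-57) = -8341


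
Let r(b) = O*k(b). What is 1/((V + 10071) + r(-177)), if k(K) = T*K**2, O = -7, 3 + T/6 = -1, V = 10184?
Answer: 1/5283527 ≈ 1.8927e-7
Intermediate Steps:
T = -24 (T = -18 + 6*(-1) = -18 - 6 = -24)
k(K) = -24*K**2
r(b) = 168*b**2 (r(b) = -(-168)*b**2 = 168*b**2)
1/((V + 10071) + r(-177)) = 1/((10184 + 10071) + 168*(-177)**2) = 1/(20255 + 168*31329) = 1/(20255 + 5263272) = 1/5283527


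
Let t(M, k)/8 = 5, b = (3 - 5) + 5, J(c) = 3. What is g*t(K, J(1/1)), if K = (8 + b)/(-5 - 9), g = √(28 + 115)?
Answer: 40*√143 ≈ 478.33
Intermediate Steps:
g = √143 ≈ 11.958
b = 3 (b = -2 + 5 = 3)
K = -11/14 (K = (8 + 3)/(-5 - 9) = 11/(-14) = 11*(-1/14) = -11/14 ≈ -0.78571)
t(M, k) = 40 (t(M, k) = 8*5 = 40)
g*t(K, J(1/1)) = √143*40 = 40*√143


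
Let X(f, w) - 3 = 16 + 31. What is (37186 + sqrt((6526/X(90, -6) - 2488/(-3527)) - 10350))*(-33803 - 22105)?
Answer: -2078994888 - 55908*I*sqrt(3177969663623)/17635 ≈ -2.079e+9 - 5.6516e+6*I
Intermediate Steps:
X(f, w) = 50 (X(f, w) = 3 + (16 + 31) = 3 + 47 = 50)
(37186 + sqrt((6526/X(90, -6) - 2488/(-3527)) - 10350))*(-33803 - 22105) = (37186 + sqrt((6526/50 - 2488/(-3527)) - 10350))*(-33803 - 22105) = (37186 + sqrt((6526*(1/50) - 2488*(-1/3527)) - 10350))*(-55908) = (37186 + sqrt((3263/25 + 2488/3527) - 10350))*(-55908) = (37186 + sqrt(11570801/88175 - 10350))*(-55908) = (37186 + sqrt(-901040449/88175))*(-55908) = (37186 + I*sqrt(3177969663623)/17635)*(-55908) = -2078994888 - 55908*I*sqrt(3177969663623)/17635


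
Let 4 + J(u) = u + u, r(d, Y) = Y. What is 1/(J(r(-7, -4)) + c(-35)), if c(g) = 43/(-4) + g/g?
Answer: -4/87 ≈ -0.045977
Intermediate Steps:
J(u) = -4 + 2*u (J(u) = -4 + (u + u) = -4 + 2*u)
c(g) = -39/4 (c(g) = 43*(-¼) + 1 = -43/4 + 1 = -39/4)
1/(J(r(-7, -4)) + c(-35)) = 1/((-4 + 2*(-4)) - 39/4) = 1/((-4 - 8) - 39/4) = 1/(-12 - 39/4) = 1/(-87/4) = -4/87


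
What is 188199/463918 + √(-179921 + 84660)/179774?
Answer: 188199/463918 + I*√95261/179774 ≈ 0.40567 + 0.0017168*I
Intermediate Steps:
188199/463918 + √(-179921 + 84660)/179774 = 188199*(1/463918) + √(-95261)*(1/179774) = 188199/463918 + (I*√95261)*(1/179774) = 188199/463918 + I*√95261/179774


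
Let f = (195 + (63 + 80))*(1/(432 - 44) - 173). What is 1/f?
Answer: -194/11343787 ≈ -1.7102e-5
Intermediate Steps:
f = -11343787/194 (f = (195 + 143)*(1/388 - 173) = 338*(1/388 - 173) = 338*(-67123/388) = -11343787/194 ≈ -58473.)
1/f = 1/(-11343787/194) = -194/11343787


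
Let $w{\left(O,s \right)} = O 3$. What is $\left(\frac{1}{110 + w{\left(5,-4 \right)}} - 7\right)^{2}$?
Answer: $\frac{763876}{15625} \approx 48.888$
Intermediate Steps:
$w{\left(O,s \right)} = 3 O$
$\left(\frac{1}{110 + w{\left(5,-4 \right)}} - 7\right)^{2} = \left(\frac{1}{110 + 3 \cdot 5} - 7\right)^{2} = \left(\frac{1}{110 + 15} - 7\right)^{2} = \left(\frac{1}{125} - 7\right)^{2} = \left(- \frac{874}{125}\right)^{2} = \frac{763876}{15625}$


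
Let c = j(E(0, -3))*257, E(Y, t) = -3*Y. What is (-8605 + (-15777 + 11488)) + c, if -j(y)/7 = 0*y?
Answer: -12894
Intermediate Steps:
j(y) = 0 (j(y) = -0*y = -7*0 = 0)
c = 0 (c = 0*257 = 0)
(-8605 + (-15777 + 11488)) + c = (-8605 + (-15777 + 11488)) + 0 = (-8605 - 4289) + 0 = -12894 + 0 = -12894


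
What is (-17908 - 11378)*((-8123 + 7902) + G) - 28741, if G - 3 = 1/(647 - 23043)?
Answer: 71170101829/11198 ≈ 6.3556e+6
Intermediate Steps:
G = 67187/22396 (G = 3 + 1/(647 - 23043) = 3 + 1/(-22396) = 3 - 1/22396 = 67187/22396 ≈ 3.0000)
(-17908 - 11378)*((-8123 + 7902) + G) - 28741 = (-17908 - 11378)*((-8123 + 7902) + 67187/22396) - 28741 = -29286*(-221 + 67187/22396) - 28741 = -29286*(-4882329/22396) - 28741 = 71491943547/11198 - 28741 = 71170101829/11198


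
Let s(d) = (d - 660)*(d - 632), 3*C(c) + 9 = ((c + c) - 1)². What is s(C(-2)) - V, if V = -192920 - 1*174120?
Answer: 6995680/9 ≈ 7.7730e+5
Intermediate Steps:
C(c) = -3 + (-1 + 2*c)²/3 (C(c) = -3 + ((c + c) - 1)²/3 = -3 + (2*c - 1)²/3 = -3 + (-1 + 2*c)²/3)
s(d) = (-660 + d)*(-632 + d)
V = -367040 (V = -192920 - 174120 = -367040)
s(C(-2)) - V = (417120 + (-3 + (-1 + 2*(-2))²/3)² - 1292*(-3 + (-1 + 2*(-2))²/3)) - 1*(-367040) = (417120 + (-3 + (-1 - 4)²/3)² - 1292*(-3 + (-1 - 4)²/3)) + 367040 = (417120 + (-3 + (⅓)*(-5)²)² - 1292*(-3 + (⅓)*(-5)²)) + 367040 = (417120 + (-3 + (⅓)*25)² - 1292*(-3 + (⅓)*25)) + 367040 = (417120 + (-3 + 25/3)² - 1292*(-3 + 25/3)) + 367040 = (417120 + (16/3)² - 1292*16/3) + 367040 = (417120 + 256/9 - 20672/3) + 367040 = 3692320/9 + 367040 = 6995680/9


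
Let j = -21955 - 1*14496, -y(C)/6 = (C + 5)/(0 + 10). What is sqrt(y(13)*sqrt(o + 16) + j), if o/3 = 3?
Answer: 7*I*sqrt(745) ≈ 191.06*I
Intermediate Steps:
o = 9 (o = 3*3 = 9)
y(C) = -3 - 3*C/5 (y(C) = -6*(C + 5)/(0 + 10) = -6*(5 + C)/10 = -6*(1/2 + C/10) = -3 - 3*C/5)
j = -36451 (j = -21955 - 14496 = -36451)
sqrt(y(13)*sqrt(o + 16) + j) = sqrt((-3 - 3/5*13)*sqrt(9 + 16) - 36451) = sqrt((-3 - 39/5)*sqrt(25) - 36451) = sqrt(-54/5*5 - 36451) = sqrt(-54 - 36451) = sqrt(-36505) = 7*I*sqrt(745)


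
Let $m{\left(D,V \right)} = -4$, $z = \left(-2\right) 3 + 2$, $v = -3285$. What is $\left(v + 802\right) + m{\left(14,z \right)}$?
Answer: $-2487$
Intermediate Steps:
$z = -4$ ($z = -6 + 2 = -4$)
$\left(v + 802\right) + m{\left(14,z \right)} = \left(-3285 + 802\right) - 4 = -2483 - 4 = -2487$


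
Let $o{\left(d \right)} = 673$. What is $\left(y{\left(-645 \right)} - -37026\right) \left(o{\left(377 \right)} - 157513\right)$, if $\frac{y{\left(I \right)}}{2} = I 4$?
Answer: $-4997863440$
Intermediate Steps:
$y{\left(I \right)} = 8 I$ ($y{\left(I \right)} = 2 I 4 = 2 \cdot 4 I = 8 I$)
$\left(y{\left(-645 \right)} - -37026\right) \left(o{\left(377 \right)} - 157513\right) = \left(8 \left(-645\right) - -37026\right) \left(673 - 157513\right) = \left(-5160 + 37026\right) \left(-156840\right) = 31866 \left(-156840\right) = -4997863440$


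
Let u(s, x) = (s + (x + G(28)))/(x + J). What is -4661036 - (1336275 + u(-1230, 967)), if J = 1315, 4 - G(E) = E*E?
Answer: -1955123237/326 ≈ -5.9973e+6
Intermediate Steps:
G(E) = 4 - E² (G(E) = 4 - E*E = 4 - E²)
u(s, x) = (-780 + s + x)/(1315 + x) (u(s, x) = (s + (x + (4 - 1*28²)))/(x + 1315) = (s + (x + (4 - 1*784)))/(1315 + x) = (s + (x + (4 - 784)))/(1315 + x) = (s + (x - 780))/(1315 + x) = (s + (-780 + x))/(1315 + x) = (-780 + s + x)/(1315 + x))
-4661036 - (1336275 + u(-1230, 967)) = -4661036 - (1336275 + (-780 - 1230 + 967)/(1315 + 967)) = -4661036 - (1336275 - 1043/2282) = -4661036 - (1336275 + (1/2282)*(-1043)) = -4661036 - (1336275 - 149/326) = -4661036 - 1*435625501/326 = -4661036 - 435625501/326 = -1955123237/326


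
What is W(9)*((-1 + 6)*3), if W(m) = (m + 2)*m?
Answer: 1485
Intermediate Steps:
W(m) = m*(2 + m) (W(m) = (2 + m)*m = m*(2 + m))
W(9)*((-1 + 6)*3) = (9*(2 + 9))*((-1 + 6)*3) = (9*11)*(5*3) = 99*15 = 1485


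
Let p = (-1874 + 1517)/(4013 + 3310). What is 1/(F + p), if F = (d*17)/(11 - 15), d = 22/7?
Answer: -34174/458133 ≈ -0.074594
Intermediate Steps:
p = -119/2441 (p = -357/7323 = -357*1/7323 = -119/2441 ≈ -0.048751)
d = 22/7 (d = 22*(⅐) = 22/7 ≈ 3.1429)
F = -187/14 (F = ((22/7)*17)/(11 - 15) = (374/7)/(-4) = (374/7)*(-¼) = -187/14 ≈ -13.357)
1/(F + p) = 1/(-187/14 - 119/2441) = 1/(-458133/34174) = -34174/458133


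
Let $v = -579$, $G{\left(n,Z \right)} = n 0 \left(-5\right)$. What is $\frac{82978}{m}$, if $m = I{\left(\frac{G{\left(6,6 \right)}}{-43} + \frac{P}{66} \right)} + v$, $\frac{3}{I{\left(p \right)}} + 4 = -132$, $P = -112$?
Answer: $- \frac{11285008}{78747} \approx -143.31$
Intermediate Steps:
$G{\left(n,Z \right)} = 0$ ($G{\left(n,Z \right)} = 0 \left(-5\right) = 0$)
$I{\left(p \right)} = - \frac{3}{136}$ ($I{\left(p \right)} = \frac{3}{-4 - 132} = \frac{3}{-136} = 3 \left(- \frac{1}{136}\right) = - \frac{3}{136}$)
$m = - \frac{78747}{136}$ ($m = - \frac{3}{136} - 579 = - \frac{78747}{136} \approx -579.02$)
$\frac{82978}{m} = \frac{82978}{- \frac{78747}{136}} = 82978 \left(- \frac{136}{78747}\right) = - \frac{11285008}{78747}$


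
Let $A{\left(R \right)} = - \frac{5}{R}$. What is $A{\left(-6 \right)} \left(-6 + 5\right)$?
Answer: $- \frac{5}{6} \approx -0.83333$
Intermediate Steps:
$A{\left(-6 \right)} \left(-6 + 5\right) = - \frac{5}{-6} \left(-6 + 5\right) = \left(-5\right) \left(- \frac{1}{6}\right) \left(-1\right) = \frac{5}{6} \left(-1\right) = - \frac{5}{6}$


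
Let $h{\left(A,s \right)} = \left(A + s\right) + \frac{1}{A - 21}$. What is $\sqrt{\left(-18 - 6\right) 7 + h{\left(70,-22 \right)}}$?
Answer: $\frac{i \sqrt{5879}}{7} \approx 10.954 i$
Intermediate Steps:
$h{\left(A,s \right)} = A + s + \frac{1}{-21 + A}$ ($h{\left(A,s \right)} = \left(A + s\right) + \frac{1}{-21 + A} = A + s + \frac{1}{-21 + A}$)
$\sqrt{\left(-18 - 6\right) 7 + h{\left(70,-22 \right)}} = \sqrt{\left(-18 - 6\right) 7 + \frac{1 + 70^{2} - 1470 - -462 + 70 \left(-22\right)}{-21 + 70}} = \sqrt{\left(-24\right) 7 + \frac{1 + 4900 - 1470 + 462 - 1540}{49}} = \sqrt{-168 + \frac{1}{49} \cdot 2353} = \sqrt{-168 + \frac{2353}{49}} = \sqrt{- \frac{5879}{49}} = \frac{i \sqrt{5879}}{7}$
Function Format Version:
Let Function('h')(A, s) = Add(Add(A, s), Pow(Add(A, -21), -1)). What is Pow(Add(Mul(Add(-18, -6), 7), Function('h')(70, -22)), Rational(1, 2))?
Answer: Mul(Rational(1, 7), I, Pow(5879, Rational(1, 2))) ≈ Mul(10.954, I)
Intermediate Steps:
Function('h')(A, s) = Add(A, s, Pow(Add(-21, A), -1)) (Function('h')(A, s) = Add(Add(A, s), Pow(Add(-21, A), -1)) = Add(A, s, Pow(Add(-21, A), -1)))
Pow(Add(Mul(Add(-18, -6), 7), Function('h')(70, -22)), Rational(1, 2)) = Pow(Add(Mul(Add(-18, -6), 7), Mul(Pow(Add(-21, 70), -1), Add(1, Pow(70, 2), Mul(-21, 70), Mul(-21, -22), Mul(70, -22)))), Rational(1, 2)) = Pow(Add(Mul(-24, 7), Mul(Pow(49, -1), Add(1, 4900, -1470, 462, -1540))), Rational(1, 2)) = Pow(Add(-168, Mul(Rational(1, 49), 2353)), Rational(1, 2)) = Pow(Add(-168, Rational(2353, 49)), Rational(1, 2)) = Pow(Rational(-5879, 49), Rational(1, 2)) = Mul(Rational(1, 7), I, Pow(5879, Rational(1, 2)))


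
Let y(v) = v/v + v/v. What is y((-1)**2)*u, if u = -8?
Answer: -16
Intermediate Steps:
y(v) = 2 (y(v) = 1 + 1 = 2)
y((-1)**2)*u = 2*(-8) = -16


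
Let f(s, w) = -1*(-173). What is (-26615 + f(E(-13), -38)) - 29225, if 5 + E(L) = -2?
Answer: -55667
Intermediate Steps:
E(L) = -7 (E(L) = -5 - 2 = -7)
f(s, w) = 173
(-26615 + f(E(-13), -38)) - 29225 = (-26615 + 173) - 29225 = -26442 - 29225 = -55667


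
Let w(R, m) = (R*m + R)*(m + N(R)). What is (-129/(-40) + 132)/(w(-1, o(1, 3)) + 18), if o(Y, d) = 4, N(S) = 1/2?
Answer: -601/20 ≈ -30.050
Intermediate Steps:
N(S) = 1/2
w(R, m) = (1/2 + m)*(R + R*m) (w(R, m) = (R*m + R)*(m + 1/2) = (R + R*m)*(1/2 + m) = (1/2 + m)*(R + R*m))
(-129/(-40) + 132)/(w(-1, o(1, 3)) + 18) = (-129/(-40) + 132)/((1/2)*(-1)*(1 + 2*4**2 + 3*4) + 18) = (-129*(-1/40) + 132)/((1/2)*(-1)*(1 + 2*16 + 12) + 18) = (129/40 + 132)/((1/2)*(-1)*(1 + 32 + 12) + 18) = (5409/40)/((1/2)*(-1)*45 + 18) = (5409/40)/(-45/2 + 18) = (5409/40)/(-9/2) = -2/9*5409/40 = -601/20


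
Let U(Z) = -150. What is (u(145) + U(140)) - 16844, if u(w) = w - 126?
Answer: -16975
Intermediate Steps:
u(w) = -126 + w
(u(145) + U(140)) - 16844 = ((-126 + 145) - 150) - 16844 = (19 - 150) - 16844 = -131 - 16844 = -16975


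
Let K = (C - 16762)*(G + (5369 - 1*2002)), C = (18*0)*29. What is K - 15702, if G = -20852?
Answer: 293067868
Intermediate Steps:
C = 0 (C = 0*29 = 0)
K = 293083570 (K = (0 - 16762)*(-20852 + (5369 - 1*2002)) = -16762*(-20852 + (5369 - 2002)) = -16762*(-20852 + 3367) = -16762*(-17485) = 293083570)
K - 15702 = 293083570 - 15702 = 293067868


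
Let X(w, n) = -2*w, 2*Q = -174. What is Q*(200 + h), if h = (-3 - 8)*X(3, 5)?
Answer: -23142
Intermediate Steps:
Q = -87 (Q = (1/2)*(-174) = -87)
h = 66 (h = (-3 - 8)*(-2*3) = -11*(-6) = 66)
Q*(200 + h) = -87*(200 + 66) = -87*266 = -23142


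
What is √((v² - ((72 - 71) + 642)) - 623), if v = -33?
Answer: I*√177 ≈ 13.304*I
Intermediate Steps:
√((v² - ((72 - 71) + 642)) - 623) = √(((-33)² - ((72 - 71) + 642)) - 623) = √((1089 - (1 + 642)) - 623) = √((1089 - 1*643) - 623) = √((1089 - 643) - 623) = √(446 - 623) = √(-177) = I*√177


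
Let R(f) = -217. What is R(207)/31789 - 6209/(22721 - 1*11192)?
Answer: -28554242/52356483 ≈ -0.54538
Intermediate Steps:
R(207)/31789 - 6209/(22721 - 1*11192) = -217/31789 - 6209/(22721 - 1*11192) = -217*1/31789 - 6209/(22721 - 11192) = -217/31789 - 6209/11529 = -217/31789 - 6209*1/11529 = -217/31789 - 887/1647 = -28554242/52356483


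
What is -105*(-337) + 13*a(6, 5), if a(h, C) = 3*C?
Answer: 35580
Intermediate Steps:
-105*(-337) + 13*a(6, 5) = -105*(-337) + 13*(3*5) = 35385 + 13*15 = 35385 + 195 = 35580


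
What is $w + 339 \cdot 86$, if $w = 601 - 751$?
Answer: $29004$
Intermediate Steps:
$w = -150$
$w + 339 \cdot 86 = -150 + 339 \cdot 86 = -150 + 29154 = 29004$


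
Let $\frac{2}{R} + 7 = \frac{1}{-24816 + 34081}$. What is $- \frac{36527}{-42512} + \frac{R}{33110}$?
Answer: $\frac{3921711079651}{4564334762064} \approx 0.85921$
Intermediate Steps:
$R = - \frac{9265}{32427}$ ($R = \frac{2}{-7 + \frac{1}{-24816 + 34081}} = \frac{2}{-7 + \frac{1}{9265}} = \frac{2}{- \frac{64854}{9265}} = 2 \left(- \frac{9265}{64854}\right) = - \frac{9265}{32427} \approx -0.28572$)
$- \frac{36527}{-42512} + \frac{R}{33110} = - \frac{36527}{-42512} - \frac{9265}{32427 \cdot 33110} = \left(-36527\right) \left(- \frac{1}{42512}\right) - \frac{1853}{214731594} = \frac{36527}{42512} - \frac{1853}{214731594} = \frac{3921711079651}{4564334762064}$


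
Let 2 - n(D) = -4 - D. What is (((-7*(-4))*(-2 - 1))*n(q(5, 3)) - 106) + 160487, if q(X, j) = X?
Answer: 159457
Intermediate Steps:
n(D) = 6 + D (n(D) = 2 - (-4 - D) = 2 + (4 + D) = 6 + D)
(((-7*(-4))*(-2 - 1))*n(q(5, 3)) - 106) + 160487 = (((-7*(-4))*(-2 - 1))*(6 + 5) - 106) + 160487 = ((28*(-3))*11 - 106) + 160487 = (-84*11 - 106) + 160487 = (-924 - 106) + 160487 = -1030 + 160487 = 159457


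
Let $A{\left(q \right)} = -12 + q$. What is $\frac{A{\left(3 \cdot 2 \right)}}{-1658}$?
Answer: $\frac{3}{829} \approx 0.0036188$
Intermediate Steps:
$\frac{A{\left(3 \cdot 2 \right)}}{-1658} = \frac{-12 + 3 \cdot 2}{-1658} = \left(-12 + 6\right) \left(- \frac{1}{1658}\right) = \left(-6\right) \left(- \frac{1}{1658}\right) = \frac{3}{829}$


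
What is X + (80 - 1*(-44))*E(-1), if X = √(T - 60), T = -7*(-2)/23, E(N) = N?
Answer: -124 + I*√31418/23 ≈ -124.0 + 7.7066*I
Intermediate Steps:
T = 14/23 (T = 14*(1/23) = 14/23 ≈ 0.60870)
X = I*√31418/23 (X = √(14/23 - 60) = √(-1366/23) = I*√31418/23 ≈ 7.7066*I)
X + (80 - 1*(-44))*E(-1) = I*√31418/23 + (80 - 1*(-44))*(-1) = I*√31418/23 + (80 + 44)*(-1) = I*√31418/23 + 124*(-1) = I*√31418/23 - 124 = -124 + I*√31418/23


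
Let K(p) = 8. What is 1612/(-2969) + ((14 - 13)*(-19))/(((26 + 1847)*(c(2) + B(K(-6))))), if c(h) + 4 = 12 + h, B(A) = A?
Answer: -54403379/100096866 ≈ -0.54351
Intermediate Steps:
c(h) = 8 + h (c(h) = -4 + (12 + h) = 8 + h)
1612/(-2969) + ((14 - 13)*(-19))/(((26 + 1847)*(c(2) + B(K(-6))))) = 1612/(-2969) + ((14 - 13)*(-19))/(((26 + 1847)*((8 + 2) + 8))) = 1612*(-1/2969) + (1*(-19))/((1873*(10 + 8))) = -1612/2969 - 19/(1873*18) = -1612/2969 - 19/33714 = -54403379/100096866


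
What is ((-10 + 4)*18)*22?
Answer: -2376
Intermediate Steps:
((-10 + 4)*18)*22 = -6*18*22 = -108*22 = -2376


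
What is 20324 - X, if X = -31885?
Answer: 52209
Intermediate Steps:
20324 - X = 20324 - 1*(-31885) = 20324 + 31885 = 52209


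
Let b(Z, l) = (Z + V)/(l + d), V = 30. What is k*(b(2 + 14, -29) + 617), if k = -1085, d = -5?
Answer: -11355610/17 ≈ -6.6798e+5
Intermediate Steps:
b(Z, l) = (30 + Z)/(-5 + l) (b(Z, l) = (Z + 30)/(l - 5) = (30 + Z)/(-5 + l))
k*(b(2 + 14, -29) + 617) = -1085*((30 + (2 + 14))/(-5 - 29) + 617) = -1085*((30 + 16)/(-34) + 617) = -1085*(-1/34*46 + 617) = -1085*(-23/17 + 617) = -1085*10466/17 = -11355610/17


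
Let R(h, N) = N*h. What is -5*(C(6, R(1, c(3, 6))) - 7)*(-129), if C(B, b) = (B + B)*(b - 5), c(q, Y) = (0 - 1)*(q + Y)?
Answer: -112875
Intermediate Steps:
c(q, Y) = -Y - q (c(q, Y) = -(Y + q) = -Y - q)
C(B, b) = 2*B*(-5 + b) (C(B, b) = (2*B)*(-5 + b) = 2*B*(-5 + b))
-5*(C(6, R(1, c(3, 6))) - 7)*(-129) = -5*(2*6*(-5 + (-1*6 - 1*3)*1) - 7)*(-129) = -5*(2*6*(-5 + (-6 - 3)*1) - 7)*(-129) = -5*(2*6*(-5 - 9*1) - 7)*(-129) = -5*(2*6*(-5 - 9) - 7)*(-129) = -5*(2*6*(-14) - 7)*(-129) = -5*(-168 - 7)*(-129) = -5*(-175)*(-129) = 875*(-129) = -112875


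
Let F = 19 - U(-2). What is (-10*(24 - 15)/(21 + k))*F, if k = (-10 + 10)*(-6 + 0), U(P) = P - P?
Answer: -570/7 ≈ -81.429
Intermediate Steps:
U(P) = 0
k = 0 (k = 0*(-6) = 0)
F = 19 (F = 19 - 1*0 = 19 + 0 = 19)
(-10*(24 - 15)/(21 + k))*F = -10*(24 - 15)/(21 + 0)*19 = -90/21*19 = -10*3/7*19 = -30/7*19 = -570/7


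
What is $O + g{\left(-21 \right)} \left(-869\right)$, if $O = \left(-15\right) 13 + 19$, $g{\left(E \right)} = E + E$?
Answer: $36322$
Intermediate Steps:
$g{\left(E \right)} = 2 E$
$O = -176$ ($O = -195 + 19 = -176$)
$O + g{\left(-21 \right)} \left(-869\right) = -176 + 2 \left(-21\right) \left(-869\right) = -176 - -36498 = -176 + 36498 = 36322$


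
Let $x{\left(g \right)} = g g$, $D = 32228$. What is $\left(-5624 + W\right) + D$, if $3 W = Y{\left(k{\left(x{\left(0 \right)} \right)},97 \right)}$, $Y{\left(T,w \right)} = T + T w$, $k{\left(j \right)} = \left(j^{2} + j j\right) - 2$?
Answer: $\frac{79616}{3} \approx 26539.0$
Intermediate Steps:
$x{\left(g \right)} = g^{2}$
$k{\left(j \right)} = -2 + 2 j^{2}$ ($k{\left(j \right)} = \left(j^{2} + j^{2}\right) - 2 = 2 j^{2} - 2 = -2 + 2 j^{2}$)
$W = - \frac{196}{3}$ ($W = \frac{\left(-2 + 2 \left(0^{2}\right)^{2}\right) \left(1 + 97\right)}{3} = \frac{\left(-2 + 2 \cdot 0^{2}\right) 98}{3} = \frac{\left(-2 + 2 \cdot 0\right) 98}{3} = \frac{\left(-2 + 0\right) 98}{3} = \frac{\left(-2\right) 98}{3} = \frac{1}{3} \left(-196\right) = - \frac{196}{3} \approx -65.333$)
$\left(-5624 + W\right) + D = \left(-5624 - \frac{196}{3}\right) + 32228 = - \frac{17068}{3} + 32228 = \frac{79616}{3}$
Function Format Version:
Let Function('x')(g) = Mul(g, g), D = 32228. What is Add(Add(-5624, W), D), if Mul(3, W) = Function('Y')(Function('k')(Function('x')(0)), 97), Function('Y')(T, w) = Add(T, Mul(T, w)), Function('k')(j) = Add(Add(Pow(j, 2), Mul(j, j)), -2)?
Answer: Rational(79616, 3) ≈ 26539.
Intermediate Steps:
Function('x')(g) = Pow(g, 2)
Function('k')(j) = Add(-2, Mul(2, Pow(j, 2))) (Function('k')(j) = Add(Add(Pow(j, 2), Pow(j, 2)), -2) = Add(Mul(2, Pow(j, 2)), -2) = Add(-2, Mul(2, Pow(j, 2))))
W = Rational(-196, 3) (W = Mul(Rational(1, 3), Mul(Add(-2, Mul(2, Pow(Pow(0, 2), 2))), Add(1, 97))) = Mul(Rational(1, 3), Mul(Add(-2, Mul(2, Pow(0, 2))), 98)) = Mul(Rational(1, 3), Mul(Add(-2, Mul(2, 0)), 98)) = Mul(Rational(1, 3), Mul(Add(-2, 0), 98)) = Mul(Rational(1, 3), Mul(-2, 98)) = Mul(Rational(1, 3), -196) = Rational(-196, 3) ≈ -65.333)
Add(Add(-5624, W), D) = Add(Add(-5624, Rational(-196, 3)), 32228) = Add(Rational(-17068, 3), 32228) = Rational(79616, 3)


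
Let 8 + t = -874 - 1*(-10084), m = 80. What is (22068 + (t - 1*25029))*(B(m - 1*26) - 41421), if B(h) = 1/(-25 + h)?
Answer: -7496739128/29 ≈ -2.5851e+8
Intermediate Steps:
t = 9202 (t = -8 + (-874 - 1*(-10084)) = -8 + (-874 + 10084) = -8 + 9210 = 9202)
(22068 + (t - 1*25029))*(B(m - 1*26) - 41421) = (22068 + (9202 - 1*25029))*(1/(-25 + (80 - 1*26)) - 41421) = (22068 + (9202 - 25029))*(1/(-25 + (80 - 26)) - 41421) = (22068 - 15827)*(1/(-25 + 54) - 41421) = 6241*(1/29 - 41421) = 6241*(-1201208/29) = -7496739128/29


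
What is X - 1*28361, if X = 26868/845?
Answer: -23938177/845 ≈ -28329.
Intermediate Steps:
X = 26868/845 (X = 26868*(1/845) = 26868/845 ≈ 31.796)
X - 1*28361 = 26868/845 - 1*28361 = 26868/845 - 28361 = -23938177/845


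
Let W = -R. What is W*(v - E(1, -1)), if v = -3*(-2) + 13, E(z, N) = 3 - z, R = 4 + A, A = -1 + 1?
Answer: -68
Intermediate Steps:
A = 0
R = 4 (R = 4 + 0 = 4)
v = 19 (v = 6 + 13 = 19)
W = -4 (W = -1*4 = -4)
W*(v - E(1, -1)) = -4*(19 - (3 - 1*1)) = -4*(19 - (3 - 1)) = -4*(19 - 1*2) = -4*(19 - 2) = -4*17 = -68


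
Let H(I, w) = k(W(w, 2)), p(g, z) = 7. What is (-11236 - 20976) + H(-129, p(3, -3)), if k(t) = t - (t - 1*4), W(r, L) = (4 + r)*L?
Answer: -32208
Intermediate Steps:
W(r, L) = L*(4 + r)
k(t) = 4 (k(t) = t - (t - 4) = t - (-4 + t) = t + (4 - t) = 4)
H(I, w) = 4
(-11236 - 20976) + H(-129, p(3, -3)) = (-11236 - 20976) + 4 = -32212 + 4 = -32208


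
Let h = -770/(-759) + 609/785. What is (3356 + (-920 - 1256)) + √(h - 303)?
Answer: 1180 + 4*I*√55231454685/54165 ≈ 1180.0 + 17.355*I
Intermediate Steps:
h = 96971/54165 (h = -770*(-1/759) + 609*(1/785) = 70/69 + 609/785 = 96971/54165 ≈ 1.7903)
(3356 + (-920 - 1256)) + √(h - 303) = (3356 + (-920 - 1256)) + √(96971/54165 - 303) = (3356 - 2176) + √(-16315024/54165) = 1180 + 4*I*√55231454685/54165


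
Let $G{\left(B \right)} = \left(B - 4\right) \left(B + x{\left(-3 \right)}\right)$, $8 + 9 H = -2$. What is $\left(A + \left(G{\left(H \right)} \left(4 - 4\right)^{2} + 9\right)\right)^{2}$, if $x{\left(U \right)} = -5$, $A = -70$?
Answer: $3721$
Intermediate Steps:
$H = - \frac{10}{9}$ ($H = - \frac{8}{9} + \frac{1}{9} \left(-2\right) = - \frac{8}{9} - \frac{2}{9} = - \frac{10}{9} \approx -1.1111$)
$G{\left(B \right)} = \left(-5 + B\right) \left(-4 + B\right)$ ($G{\left(B \right)} = \left(B - 4\right) \left(B - 5\right) = \left(-4 + B\right) \left(-5 + B\right) = \left(-5 + B\right) \left(-4 + B\right)$)
$\left(A + \left(G{\left(H \right)} \left(4 - 4\right)^{2} + 9\right)\right)^{2} = \left(-70 + \left(\left(20 + \left(- \frac{10}{9}\right)^{2} - -10\right) \left(4 - 4\right)^{2} + 9\right)\right)^{2} = \left(-70 + \left(\left(20 + \frac{100}{81} + 10\right) 0^{2} + 9\right)\right)^{2} = \left(-70 + \left(\frac{2530}{81} \cdot 0 + 9\right)\right)^{2} = \left(-70 + \left(0 + 9\right)\right)^{2} = \left(-70 + 9\right)^{2} = \left(-61\right)^{2} = 3721$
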